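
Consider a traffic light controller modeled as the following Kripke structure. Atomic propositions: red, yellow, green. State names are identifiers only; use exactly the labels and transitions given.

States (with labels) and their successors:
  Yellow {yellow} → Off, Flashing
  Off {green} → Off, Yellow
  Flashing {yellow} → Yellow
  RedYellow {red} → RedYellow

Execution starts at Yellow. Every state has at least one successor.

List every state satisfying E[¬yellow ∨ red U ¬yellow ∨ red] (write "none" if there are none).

{Off, RedYellow}

States satisfying ¬yellow ∨ red: {Off, RedYellow}.
States satisfying E[¬yellow ∨ red U ¬yellow ∨ red]: {Off, RedYellow}.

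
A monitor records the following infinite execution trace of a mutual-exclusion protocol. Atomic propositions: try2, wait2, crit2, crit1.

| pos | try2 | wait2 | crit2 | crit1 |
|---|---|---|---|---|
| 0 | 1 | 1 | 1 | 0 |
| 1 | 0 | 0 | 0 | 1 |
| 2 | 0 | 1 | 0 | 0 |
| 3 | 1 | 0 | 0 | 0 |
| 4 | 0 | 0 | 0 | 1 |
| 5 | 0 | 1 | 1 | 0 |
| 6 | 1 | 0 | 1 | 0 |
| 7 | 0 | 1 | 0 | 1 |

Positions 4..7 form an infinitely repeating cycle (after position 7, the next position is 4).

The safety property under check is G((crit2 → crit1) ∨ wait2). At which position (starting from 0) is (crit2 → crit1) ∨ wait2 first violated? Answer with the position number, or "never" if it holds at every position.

Check (crit2 → crit1) ∨ wait2 at each position in order: 0 ✓, 1 ✓, 2 ✓, 3 ✓, 4 ✓, 5 ✓.
At position 6 the labels are {crit2, try2}, so (crit2 → crit1) ∨ wait2 is false there. This is the first violation.

6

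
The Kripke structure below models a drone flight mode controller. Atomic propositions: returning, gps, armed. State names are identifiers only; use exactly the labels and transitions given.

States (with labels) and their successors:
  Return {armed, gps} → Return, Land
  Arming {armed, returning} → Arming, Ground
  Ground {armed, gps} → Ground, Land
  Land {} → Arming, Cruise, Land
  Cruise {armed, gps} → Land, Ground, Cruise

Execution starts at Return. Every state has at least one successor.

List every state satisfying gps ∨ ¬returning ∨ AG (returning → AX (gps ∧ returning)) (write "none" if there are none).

{Return, Ground, Land, Cruise}

States satisfying ¬returning: {Return, Ground, Land, Cruise}.
States satisfying gps ∨ ¬returning: {Return, Ground, Land, Cruise}.
States satisfying returning → AX (gps ∧ returning): {Return, Ground, Land, Cruise}.
States satisfying AG (returning → AX (gps ∧ returning)): ∅.
States satisfying gps ∨ ¬returning ∨ AG (returning → AX (gps ∧ returning)): {Return, Ground, Land, Cruise}.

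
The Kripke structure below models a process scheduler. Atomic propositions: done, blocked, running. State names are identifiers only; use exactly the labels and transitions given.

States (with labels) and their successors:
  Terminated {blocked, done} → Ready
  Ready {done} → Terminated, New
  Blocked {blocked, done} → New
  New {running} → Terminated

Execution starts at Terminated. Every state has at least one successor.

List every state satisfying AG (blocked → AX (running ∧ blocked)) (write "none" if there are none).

none

States satisfying blocked → AX (running ∧ blocked): {Ready, New}.
States satisfying AG (blocked → AX (running ∧ blocked)): ∅.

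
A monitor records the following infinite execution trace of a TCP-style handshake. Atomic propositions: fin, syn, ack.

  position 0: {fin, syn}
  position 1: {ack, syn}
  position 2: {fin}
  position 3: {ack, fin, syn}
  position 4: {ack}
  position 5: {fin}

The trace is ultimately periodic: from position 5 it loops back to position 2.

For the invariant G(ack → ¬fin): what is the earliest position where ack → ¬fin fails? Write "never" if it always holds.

Check ack → ¬fin at each position in order: 0 ✓, 1 ✓, 2 ✓.
At position 3 the labels are {ack, fin, syn}, so ack → ¬fin is false there. This is the first violation.

3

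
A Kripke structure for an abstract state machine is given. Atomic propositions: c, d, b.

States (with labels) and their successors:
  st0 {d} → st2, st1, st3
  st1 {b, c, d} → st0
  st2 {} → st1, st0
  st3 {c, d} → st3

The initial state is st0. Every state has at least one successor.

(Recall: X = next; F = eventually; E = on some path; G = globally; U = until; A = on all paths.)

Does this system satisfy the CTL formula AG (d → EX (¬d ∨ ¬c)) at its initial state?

No

States satisfying d → EX (¬d ∨ ¬c): {st0, st1, st2}.
States satisfying AG (d → EX (¬d ∨ ¬c)): ∅.
st3 is reachable from st0 and violates d → EX (¬d ∨ ¬c), so AG fails at st0.
st0 ∉ Sat(AG (d → EX (¬d ∨ ¬c))).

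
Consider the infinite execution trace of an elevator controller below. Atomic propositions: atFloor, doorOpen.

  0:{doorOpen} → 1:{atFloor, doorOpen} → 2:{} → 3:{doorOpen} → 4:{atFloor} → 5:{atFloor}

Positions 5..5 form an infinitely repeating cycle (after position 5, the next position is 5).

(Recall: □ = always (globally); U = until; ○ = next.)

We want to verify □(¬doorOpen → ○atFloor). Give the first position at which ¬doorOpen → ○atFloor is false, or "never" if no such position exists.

Check ¬doorOpen → ○atFloor at each position in order: 0 ✓, 1 ✓.
At position 2 the labels are {} and the next position 3 has {doorOpen}, so ¬doorOpen → ○atFloor is false there. This is the first violation.

2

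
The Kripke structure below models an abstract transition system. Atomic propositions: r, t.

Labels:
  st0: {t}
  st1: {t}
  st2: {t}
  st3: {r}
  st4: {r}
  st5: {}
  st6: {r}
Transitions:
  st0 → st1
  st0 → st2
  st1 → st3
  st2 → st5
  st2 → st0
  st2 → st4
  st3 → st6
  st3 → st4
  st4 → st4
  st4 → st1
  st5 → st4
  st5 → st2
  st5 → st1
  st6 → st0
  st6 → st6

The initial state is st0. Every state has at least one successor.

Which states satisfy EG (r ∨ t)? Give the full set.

States satisfying r ∨ t: {st0, st1, st2, st3, st4, st6}.
States satisfying EG (r ∨ t): {st0, st1, st2, st3, st4, st6}.

{st0, st1, st2, st3, st4, st6}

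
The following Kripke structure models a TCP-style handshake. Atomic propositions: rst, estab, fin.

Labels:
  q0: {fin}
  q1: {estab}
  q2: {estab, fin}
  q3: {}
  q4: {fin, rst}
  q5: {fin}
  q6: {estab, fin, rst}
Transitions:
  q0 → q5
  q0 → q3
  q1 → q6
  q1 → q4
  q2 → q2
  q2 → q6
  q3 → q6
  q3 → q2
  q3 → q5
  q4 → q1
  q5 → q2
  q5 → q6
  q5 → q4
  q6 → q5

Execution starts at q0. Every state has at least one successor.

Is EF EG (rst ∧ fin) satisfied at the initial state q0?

States satisfying EG (rst ∧ fin): ∅.
States satisfying EF EG (rst ∧ fin): ∅.
No suitable path/successor from q0 witnesses the formula.
q0 ∉ Sat(EF EG (rst ∧ fin)).

Violated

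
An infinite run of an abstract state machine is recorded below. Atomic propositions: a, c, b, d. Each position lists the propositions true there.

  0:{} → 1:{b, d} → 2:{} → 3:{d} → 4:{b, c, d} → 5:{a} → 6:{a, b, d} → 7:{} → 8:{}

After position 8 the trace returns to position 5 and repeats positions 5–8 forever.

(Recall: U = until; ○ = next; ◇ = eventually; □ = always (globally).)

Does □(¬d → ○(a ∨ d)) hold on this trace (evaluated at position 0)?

¬d → ○(a ∨ d) must hold at every position from 0 onward. It fails at position 7, so □(¬d → ○(a ∨ d)) is false.
Positions where ¬d holds: 0, 2, 5, 7, 8.
Check ○(a ∨ d) at each: 0→ok, 2→ok, 5→ok, 7→fails, 8→ok.

Violated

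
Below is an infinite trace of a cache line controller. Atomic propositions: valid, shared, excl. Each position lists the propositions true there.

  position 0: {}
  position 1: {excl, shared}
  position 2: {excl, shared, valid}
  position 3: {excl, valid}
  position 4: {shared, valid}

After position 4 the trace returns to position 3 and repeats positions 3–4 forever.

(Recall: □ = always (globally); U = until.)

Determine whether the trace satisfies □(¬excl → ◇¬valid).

¬excl → ◇¬valid must hold at every position from 0 onward. It fails at position 4, so □(¬excl → ◇¬valid) is false.
Positions where ¬excl holds: 0, 4.
Check ◇¬valid at each: 0→ok, 4→fails.

Violated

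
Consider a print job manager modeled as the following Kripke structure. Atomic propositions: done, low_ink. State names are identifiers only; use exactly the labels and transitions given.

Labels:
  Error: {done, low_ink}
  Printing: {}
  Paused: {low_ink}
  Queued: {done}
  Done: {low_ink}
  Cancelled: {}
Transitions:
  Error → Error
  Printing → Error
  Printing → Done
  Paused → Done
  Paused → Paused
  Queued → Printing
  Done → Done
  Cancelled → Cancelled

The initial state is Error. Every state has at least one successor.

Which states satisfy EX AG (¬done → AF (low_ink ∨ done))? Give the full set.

{Error, Printing, Paused, Queued, Done}

States satisfying AG (¬done → AF (low_ink ∨ done)): {Error, Printing, Paused, Queued, Done}.
States satisfying EX AG (¬done → AF (low_ink ∨ done)): {Error, Printing, Paused, Queued, Done}.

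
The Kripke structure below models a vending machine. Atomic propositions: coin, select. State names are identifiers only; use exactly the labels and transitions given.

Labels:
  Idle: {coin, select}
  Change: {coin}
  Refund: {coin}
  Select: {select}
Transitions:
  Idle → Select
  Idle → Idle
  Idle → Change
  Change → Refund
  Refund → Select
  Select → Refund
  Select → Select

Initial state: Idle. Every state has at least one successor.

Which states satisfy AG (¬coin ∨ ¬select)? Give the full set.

States satisfying ¬coin ∨ ¬select: {Change, Refund, Select}.
States satisfying AG (¬coin ∨ ¬select): {Change, Refund, Select}.

{Change, Refund, Select}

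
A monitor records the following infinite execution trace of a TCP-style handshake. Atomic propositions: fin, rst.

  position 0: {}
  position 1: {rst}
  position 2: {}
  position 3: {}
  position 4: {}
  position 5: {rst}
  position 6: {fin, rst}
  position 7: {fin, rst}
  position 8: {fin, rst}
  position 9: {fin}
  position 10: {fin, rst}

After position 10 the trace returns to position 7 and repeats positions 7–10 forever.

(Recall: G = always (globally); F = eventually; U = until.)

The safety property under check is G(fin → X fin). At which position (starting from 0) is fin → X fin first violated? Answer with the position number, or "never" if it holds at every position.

fin → X fin holds at every position 0..10, and those are all the positions the trace ever visits, so the invariant G(fin → X fin) is never violated.

never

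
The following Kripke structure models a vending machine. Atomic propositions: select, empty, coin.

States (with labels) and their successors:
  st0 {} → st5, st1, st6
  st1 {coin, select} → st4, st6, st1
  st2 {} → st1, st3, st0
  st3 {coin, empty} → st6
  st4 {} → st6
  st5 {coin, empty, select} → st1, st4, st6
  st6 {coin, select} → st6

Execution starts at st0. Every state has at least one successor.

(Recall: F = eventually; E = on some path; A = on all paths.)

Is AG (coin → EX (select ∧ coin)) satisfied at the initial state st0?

Yes

States satisfying coin → EX (select ∧ coin): {st0, st1, st2, st3, st4, st5, st6}.
States satisfying AG (coin → EX (select ∧ coin)): {st0, st1, st2, st3, st4, st5, st6}.
Every state reachable from st0 satisfies coin → EX (select ∧ coin).
st0 ∈ Sat(AG (coin → EX (select ∧ coin))).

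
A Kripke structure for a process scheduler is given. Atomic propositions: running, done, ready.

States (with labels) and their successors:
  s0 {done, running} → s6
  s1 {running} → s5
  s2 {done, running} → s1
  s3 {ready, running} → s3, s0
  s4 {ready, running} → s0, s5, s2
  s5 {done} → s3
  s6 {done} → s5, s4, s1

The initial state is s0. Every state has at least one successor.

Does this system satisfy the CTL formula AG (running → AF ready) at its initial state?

Satisfied

States satisfying running → AF ready: {s0, s1, s2, s3, s4, s5, s6}.
States satisfying AG (running → AF ready): {s0, s1, s2, s3, s4, s5, s6}.
Every state reachable from s0 satisfies running → AF ready.
s0 ∈ Sat(AG (running → AF ready)).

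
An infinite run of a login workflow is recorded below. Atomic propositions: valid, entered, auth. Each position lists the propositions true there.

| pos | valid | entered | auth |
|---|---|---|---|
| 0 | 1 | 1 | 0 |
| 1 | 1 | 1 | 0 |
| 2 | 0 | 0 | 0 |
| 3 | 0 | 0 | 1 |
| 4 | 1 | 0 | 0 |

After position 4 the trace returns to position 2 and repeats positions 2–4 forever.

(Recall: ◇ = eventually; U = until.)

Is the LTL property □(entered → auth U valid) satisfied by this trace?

Satisfied

entered → auth U valid holds at every position 0..4, and those are all positions ever visited, so □(entered → auth U valid) holds.
Positions where entered holds: 0, 1.
Check auth U valid at each: 0→ok, 1→ok.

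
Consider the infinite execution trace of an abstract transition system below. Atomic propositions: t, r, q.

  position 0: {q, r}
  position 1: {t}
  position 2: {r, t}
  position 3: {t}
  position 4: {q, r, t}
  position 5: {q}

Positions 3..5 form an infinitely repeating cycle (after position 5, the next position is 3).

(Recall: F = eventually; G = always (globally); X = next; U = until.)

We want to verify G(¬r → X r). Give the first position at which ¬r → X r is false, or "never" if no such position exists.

Check ¬r → X r at each position in order: 0 ✓, 1 ✓, 2 ✓, 3 ✓, 4 ✓.
At position 5 the labels are {q} and the next position 3 has {t}, so ¬r → X r is false there. This is the first violation.

5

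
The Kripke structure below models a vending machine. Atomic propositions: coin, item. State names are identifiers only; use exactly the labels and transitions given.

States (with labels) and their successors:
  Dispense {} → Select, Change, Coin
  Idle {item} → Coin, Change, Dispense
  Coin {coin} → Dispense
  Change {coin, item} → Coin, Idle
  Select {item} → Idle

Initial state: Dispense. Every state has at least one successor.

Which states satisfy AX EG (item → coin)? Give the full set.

States satisfying EG (item → coin): {Dispense, Coin, Change}.
States satisfying AX EG (item → coin): {Idle, Coin}.

{Idle, Coin}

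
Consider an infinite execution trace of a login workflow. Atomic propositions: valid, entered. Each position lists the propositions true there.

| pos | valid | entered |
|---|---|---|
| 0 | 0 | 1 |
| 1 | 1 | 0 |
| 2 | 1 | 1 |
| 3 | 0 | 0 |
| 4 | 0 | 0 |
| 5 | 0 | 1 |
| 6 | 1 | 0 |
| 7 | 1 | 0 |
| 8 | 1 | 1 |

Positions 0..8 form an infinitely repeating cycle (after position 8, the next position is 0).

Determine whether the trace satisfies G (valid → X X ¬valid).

valid → X X ¬valid must hold at every position from 0 onward. It fails at position 6, so G (valid → X X ¬valid) is false.
Positions where valid holds: 1, 2, 6, 7, 8.
Check X X ¬valid at each: 1→ok, 2→ok, 6→fails, 7→ok, 8→fails.

No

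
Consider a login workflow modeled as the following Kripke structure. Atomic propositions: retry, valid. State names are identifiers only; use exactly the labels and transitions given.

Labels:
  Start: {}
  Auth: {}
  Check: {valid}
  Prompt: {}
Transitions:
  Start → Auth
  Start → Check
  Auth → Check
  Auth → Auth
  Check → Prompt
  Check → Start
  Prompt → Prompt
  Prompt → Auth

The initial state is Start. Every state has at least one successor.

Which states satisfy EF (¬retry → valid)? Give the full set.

States satisfying ¬retry → valid: {Check}.
States satisfying EF (¬retry → valid): {Start, Auth, Check, Prompt}.

{Start, Auth, Check, Prompt}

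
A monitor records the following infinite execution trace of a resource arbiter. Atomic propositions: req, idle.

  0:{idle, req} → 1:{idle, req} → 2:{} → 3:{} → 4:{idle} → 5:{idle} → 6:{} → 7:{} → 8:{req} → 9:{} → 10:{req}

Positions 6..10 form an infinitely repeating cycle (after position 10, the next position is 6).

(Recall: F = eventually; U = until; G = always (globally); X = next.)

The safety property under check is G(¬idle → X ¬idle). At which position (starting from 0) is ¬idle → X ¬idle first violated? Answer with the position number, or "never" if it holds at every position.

Check ¬idle → X ¬idle at each position in order: 0 ✓, 1 ✓, 2 ✓.
At position 3 the labels are {} and the next position 4 has {idle}, so ¬idle → X ¬idle is false there. This is the first violation.

3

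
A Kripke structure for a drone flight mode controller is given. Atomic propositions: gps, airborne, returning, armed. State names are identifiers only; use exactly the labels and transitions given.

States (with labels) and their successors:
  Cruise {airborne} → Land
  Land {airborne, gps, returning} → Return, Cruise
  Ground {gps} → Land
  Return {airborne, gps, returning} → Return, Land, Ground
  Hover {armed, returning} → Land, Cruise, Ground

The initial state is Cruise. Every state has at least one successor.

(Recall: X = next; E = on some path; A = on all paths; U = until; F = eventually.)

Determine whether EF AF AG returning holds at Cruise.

No

States satisfying AF AG returning: ∅.
States satisfying EF AF AG returning: ∅.
No suitable path/successor from Cruise witnesses the formula.
Cruise ∉ Sat(EF AF AG returning).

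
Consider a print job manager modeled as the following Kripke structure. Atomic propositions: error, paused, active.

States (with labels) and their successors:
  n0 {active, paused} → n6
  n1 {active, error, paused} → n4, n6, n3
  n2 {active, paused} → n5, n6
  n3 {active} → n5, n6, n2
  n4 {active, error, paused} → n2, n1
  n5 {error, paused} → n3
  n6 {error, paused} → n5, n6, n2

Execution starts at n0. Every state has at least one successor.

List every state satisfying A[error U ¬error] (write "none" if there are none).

States satisfying error: {n1, n4, n5, n6}.
States satisfying ¬error: {n0, n2, n3}.
States satisfying A[error U ¬error]: {n0, n2, n3, n5}.

{n0, n2, n3, n5}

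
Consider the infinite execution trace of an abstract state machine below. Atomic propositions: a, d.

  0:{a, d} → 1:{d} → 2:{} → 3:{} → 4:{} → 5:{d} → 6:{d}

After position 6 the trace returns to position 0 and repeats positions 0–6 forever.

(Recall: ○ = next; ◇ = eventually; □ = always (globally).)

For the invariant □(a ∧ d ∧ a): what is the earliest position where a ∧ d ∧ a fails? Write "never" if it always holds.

Check a ∧ d ∧ a at each position in order: 0 ✓.
At position 1 the labels are {d}, so a ∧ d ∧ a is false there. This is the first violation.

1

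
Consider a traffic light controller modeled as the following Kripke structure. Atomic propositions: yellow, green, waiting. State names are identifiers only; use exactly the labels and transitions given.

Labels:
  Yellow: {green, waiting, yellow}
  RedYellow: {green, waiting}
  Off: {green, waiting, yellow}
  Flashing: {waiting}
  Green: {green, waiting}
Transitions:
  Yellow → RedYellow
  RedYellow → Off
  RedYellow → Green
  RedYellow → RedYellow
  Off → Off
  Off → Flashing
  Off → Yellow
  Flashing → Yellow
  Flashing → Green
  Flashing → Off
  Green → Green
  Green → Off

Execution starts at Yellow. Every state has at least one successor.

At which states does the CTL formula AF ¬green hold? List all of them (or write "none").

{Flashing}

States satisfying ¬green: {Flashing}.
States satisfying AF ¬green: {Flashing}.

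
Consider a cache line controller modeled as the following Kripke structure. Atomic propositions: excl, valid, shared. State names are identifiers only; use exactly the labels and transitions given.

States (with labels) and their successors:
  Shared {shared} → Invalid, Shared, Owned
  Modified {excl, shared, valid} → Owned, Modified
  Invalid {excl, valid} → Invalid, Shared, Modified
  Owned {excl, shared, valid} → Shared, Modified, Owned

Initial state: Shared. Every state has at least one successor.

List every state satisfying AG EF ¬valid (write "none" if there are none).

{Shared, Modified, Invalid, Owned}

States satisfying EF ¬valid: {Shared, Modified, Invalid, Owned}.
States satisfying AG EF ¬valid: {Shared, Modified, Invalid, Owned}.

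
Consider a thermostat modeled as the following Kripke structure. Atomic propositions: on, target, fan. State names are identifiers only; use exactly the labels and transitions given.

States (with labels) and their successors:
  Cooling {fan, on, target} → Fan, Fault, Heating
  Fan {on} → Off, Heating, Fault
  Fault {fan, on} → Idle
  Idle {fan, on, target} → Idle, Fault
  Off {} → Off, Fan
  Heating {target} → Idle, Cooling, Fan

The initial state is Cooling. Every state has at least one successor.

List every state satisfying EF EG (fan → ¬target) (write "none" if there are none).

{Cooling, Fan, Off, Heating}

States satisfying EG (fan → ¬target): {Fan, Off, Heating}.
States satisfying EF EG (fan → ¬target): {Cooling, Fan, Off, Heating}.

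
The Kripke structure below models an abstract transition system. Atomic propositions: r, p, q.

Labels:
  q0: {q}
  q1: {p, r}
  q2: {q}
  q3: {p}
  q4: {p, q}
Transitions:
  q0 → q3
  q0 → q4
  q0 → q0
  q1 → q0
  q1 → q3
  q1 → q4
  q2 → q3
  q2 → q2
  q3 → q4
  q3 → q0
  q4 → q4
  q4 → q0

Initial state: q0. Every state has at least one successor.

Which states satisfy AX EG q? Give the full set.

{q3, q4}

States satisfying EG q: {q0, q2, q4}.
States satisfying AX EG q: {q3, q4}.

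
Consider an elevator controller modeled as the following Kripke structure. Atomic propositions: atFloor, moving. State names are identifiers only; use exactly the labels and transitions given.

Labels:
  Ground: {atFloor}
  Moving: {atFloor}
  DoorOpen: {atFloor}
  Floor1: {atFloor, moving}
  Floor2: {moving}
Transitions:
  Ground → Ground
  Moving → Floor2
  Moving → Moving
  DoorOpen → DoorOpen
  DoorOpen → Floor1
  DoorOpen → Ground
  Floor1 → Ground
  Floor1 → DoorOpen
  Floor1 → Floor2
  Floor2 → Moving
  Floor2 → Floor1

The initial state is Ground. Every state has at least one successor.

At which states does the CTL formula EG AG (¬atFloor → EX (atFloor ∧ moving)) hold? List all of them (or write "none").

{Ground, Moving, DoorOpen, Floor1, Floor2}

States satisfying AG (¬atFloor → EX (atFloor ∧ moving)): {Ground, Moving, DoorOpen, Floor1, Floor2}.
States satisfying EG AG (¬atFloor → EX (atFloor ∧ moving)): {Ground, Moving, DoorOpen, Floor1, Floor2}.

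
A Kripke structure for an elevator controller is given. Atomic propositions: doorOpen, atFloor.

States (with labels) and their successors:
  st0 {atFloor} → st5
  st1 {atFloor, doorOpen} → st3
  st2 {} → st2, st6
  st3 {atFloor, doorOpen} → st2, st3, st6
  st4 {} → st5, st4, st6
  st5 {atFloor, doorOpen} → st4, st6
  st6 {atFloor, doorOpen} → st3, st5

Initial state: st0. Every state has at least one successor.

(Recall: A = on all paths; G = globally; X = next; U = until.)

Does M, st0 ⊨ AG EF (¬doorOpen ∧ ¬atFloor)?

Satisfied

States satisfying EF (¬doorOpen ∧ ¬atFloor): {st0, st1, st2, st3, st4, st5, st6}.
States satisfying AG EF (¬doorOpen ∧ ¬atFloor): {st0, st1, st2, st3, st4, st5, st6}.
Every state reachable from st0 satisfies EF (¬doorOpen ∧ ¬atFloor).
st0 ∈ Sat(AG EF (¬doorOpen ∧ ¬atFloor)).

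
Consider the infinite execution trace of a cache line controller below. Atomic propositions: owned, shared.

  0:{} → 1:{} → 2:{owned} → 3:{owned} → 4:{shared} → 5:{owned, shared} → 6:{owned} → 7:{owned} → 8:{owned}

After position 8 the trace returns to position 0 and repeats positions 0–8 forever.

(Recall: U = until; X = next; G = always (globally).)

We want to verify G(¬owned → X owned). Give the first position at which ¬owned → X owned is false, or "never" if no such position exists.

0

At position 0 the labels are {} and the next position 1 has {}, so ¬owned → X owned is false there. This is the first violation.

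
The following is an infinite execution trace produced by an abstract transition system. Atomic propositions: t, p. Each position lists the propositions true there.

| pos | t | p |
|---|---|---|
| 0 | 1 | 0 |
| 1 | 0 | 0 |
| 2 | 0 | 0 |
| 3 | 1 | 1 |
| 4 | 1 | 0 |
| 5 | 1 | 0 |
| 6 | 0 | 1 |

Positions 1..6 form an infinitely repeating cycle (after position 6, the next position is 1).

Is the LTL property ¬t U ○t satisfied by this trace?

No

Walking from position 0: at position 0, ○t has not yet held and ¬t fails, so ¬t U ○t is false.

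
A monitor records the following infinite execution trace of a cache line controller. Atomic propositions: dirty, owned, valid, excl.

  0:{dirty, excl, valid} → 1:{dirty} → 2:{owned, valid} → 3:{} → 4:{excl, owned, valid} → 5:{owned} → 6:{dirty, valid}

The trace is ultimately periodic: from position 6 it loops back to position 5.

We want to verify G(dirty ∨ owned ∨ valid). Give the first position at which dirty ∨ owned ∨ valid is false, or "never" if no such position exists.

Check dirty ∨ owned ∨ valid at each position in order: 0 ✓, 1 ✓, 2 ✓.
At position 3 the labels are {}, so dirty ∨ owned ∨ valid is false there. This is the first violation.

3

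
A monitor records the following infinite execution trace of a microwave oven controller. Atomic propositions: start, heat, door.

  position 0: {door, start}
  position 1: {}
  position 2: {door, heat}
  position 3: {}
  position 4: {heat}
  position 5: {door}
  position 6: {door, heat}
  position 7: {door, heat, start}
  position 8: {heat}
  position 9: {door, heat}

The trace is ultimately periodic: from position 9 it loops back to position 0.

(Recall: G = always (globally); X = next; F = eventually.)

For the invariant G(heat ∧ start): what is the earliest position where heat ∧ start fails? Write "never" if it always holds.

0

At position 0 the labels are {door, start}, so heat ∧ start is false there. This is the first violation.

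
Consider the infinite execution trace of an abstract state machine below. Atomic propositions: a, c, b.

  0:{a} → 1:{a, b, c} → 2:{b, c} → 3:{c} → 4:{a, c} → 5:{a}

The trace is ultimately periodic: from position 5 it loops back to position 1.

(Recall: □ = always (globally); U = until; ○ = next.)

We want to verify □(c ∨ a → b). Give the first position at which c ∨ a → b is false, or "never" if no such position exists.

0

At position 0 the labels are {a}, so c ∨ a → b is false there. This is the first violation.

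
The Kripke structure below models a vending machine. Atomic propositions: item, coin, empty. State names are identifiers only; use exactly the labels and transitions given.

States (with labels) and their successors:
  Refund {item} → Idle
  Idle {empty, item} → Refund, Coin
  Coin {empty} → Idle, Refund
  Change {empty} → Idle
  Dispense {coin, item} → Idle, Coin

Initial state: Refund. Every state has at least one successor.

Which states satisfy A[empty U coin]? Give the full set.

{Dispense}

States satisfying empty: {Idle, Coin, Change}.
States satisfying coin: {Dispense}.
States satisfying A[empty U coin]: {Dispense}.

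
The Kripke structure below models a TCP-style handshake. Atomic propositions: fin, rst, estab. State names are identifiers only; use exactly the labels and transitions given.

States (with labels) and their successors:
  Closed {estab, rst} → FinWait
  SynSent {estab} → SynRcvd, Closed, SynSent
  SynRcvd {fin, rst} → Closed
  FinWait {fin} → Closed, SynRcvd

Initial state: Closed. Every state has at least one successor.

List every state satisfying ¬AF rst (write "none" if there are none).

{SynSent}

States satisfying rst: {Closed, SynRcvd}.
States satisfying AF rst: {Closed, SynRcvd, FinWait}.
States satisfying ¬AF rst: {SynSent}.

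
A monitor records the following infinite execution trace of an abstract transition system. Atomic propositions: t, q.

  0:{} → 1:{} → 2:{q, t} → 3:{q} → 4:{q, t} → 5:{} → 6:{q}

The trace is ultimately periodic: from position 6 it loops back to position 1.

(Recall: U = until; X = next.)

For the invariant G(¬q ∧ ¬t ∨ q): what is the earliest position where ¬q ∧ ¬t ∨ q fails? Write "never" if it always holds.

never

¬q ∧ ¬t ∨ q holds at every position 0..6, and those are all the positions the trace ever visits, so the invariant G(¬q ∧ ¬t ∨ q) is never violated.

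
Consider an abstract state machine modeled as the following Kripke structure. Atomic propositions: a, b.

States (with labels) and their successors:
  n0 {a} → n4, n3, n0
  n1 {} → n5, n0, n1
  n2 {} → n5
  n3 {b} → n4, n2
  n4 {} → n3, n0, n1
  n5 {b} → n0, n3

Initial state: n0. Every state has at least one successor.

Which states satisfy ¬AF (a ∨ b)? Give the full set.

States satisfying a ∨ b: {n0, n3, n5}.
States satisfying AF (a ∨ b): {n0, n2, n3, n5}.
States satisfying ¬AF (a ∨ b): {n1, n4}.

{n1, n4}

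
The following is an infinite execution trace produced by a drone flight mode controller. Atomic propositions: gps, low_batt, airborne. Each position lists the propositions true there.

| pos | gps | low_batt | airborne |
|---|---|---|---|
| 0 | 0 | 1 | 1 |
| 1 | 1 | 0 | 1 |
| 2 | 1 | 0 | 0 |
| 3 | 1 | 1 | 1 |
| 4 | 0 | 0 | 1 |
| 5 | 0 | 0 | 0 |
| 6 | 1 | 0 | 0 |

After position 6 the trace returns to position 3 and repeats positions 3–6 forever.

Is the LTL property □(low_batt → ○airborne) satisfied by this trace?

low_batt → ○airborne holds at every position 0..6, and those are all positions ever visited, so □(low_batt → ○airborne) holds.
Positions where low_batt holds: 0, 3.
Check ○airborne at each: 0→ok, 3→ok.

Holds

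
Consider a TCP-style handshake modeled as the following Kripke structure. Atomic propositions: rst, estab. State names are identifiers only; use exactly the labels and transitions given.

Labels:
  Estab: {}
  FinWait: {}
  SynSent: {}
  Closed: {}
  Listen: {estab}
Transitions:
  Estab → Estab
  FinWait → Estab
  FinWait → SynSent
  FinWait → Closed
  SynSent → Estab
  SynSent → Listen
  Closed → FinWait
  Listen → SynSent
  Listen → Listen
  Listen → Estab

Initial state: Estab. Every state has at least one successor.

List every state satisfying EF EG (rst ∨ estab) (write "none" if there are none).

{FinWait, SynSent, Closed, Listen}

States satisfying EG (rst ∨ estab): {Listen}.
States satisfying EF EG (rst ∨ estab): {FinWait, SynSent, Closed, Listen}.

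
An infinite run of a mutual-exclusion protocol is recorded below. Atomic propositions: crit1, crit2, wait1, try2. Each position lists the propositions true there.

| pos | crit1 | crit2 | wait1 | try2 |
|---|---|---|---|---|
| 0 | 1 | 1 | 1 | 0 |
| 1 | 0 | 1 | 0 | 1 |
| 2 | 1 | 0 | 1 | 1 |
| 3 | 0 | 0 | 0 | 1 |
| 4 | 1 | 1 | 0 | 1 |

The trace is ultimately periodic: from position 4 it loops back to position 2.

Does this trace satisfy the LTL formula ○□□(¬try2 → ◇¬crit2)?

The position after 0 is 1; □□(¬try2 → ◇¬crit2) is true there.

Yes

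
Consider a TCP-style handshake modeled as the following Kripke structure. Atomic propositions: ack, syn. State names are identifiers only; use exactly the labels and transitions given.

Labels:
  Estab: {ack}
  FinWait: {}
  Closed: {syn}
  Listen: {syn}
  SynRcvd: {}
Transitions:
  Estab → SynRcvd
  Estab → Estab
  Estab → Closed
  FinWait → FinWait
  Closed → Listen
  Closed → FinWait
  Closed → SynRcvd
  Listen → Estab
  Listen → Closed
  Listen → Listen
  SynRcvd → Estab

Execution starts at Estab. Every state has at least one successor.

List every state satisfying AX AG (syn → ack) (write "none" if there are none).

{FinWait}

States satisfying AG (syn → ack): {FinWait}.
States satisfying AX AG (syn → ack): {FinWait}.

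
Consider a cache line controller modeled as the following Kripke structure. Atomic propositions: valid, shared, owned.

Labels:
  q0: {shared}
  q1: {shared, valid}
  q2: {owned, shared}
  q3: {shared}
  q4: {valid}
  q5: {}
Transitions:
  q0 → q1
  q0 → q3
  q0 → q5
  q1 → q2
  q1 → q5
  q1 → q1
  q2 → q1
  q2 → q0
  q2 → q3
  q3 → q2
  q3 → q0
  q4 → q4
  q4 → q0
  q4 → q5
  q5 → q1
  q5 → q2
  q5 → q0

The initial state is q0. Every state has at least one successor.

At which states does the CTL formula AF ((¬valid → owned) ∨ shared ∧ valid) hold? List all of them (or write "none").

{q1, q2, q4}

States satisfying (¬valid → owned) ∨ shared ∧ valid: {q1, q2, q4}.
States satisfying AF ((¬valid → owned) ∨ shared ∧ valid): {q1, q2, q4}.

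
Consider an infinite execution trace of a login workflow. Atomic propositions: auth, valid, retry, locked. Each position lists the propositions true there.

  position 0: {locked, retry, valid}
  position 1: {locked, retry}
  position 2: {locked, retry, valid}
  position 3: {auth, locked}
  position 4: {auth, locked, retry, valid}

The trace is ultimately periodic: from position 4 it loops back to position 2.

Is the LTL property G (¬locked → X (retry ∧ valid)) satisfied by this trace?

¬locked → X (retry ∧ valid) holds at every position 0..4, and those are all positions ever visited, so G (¬locked → X (retry ∧ valid)) holds.

Yes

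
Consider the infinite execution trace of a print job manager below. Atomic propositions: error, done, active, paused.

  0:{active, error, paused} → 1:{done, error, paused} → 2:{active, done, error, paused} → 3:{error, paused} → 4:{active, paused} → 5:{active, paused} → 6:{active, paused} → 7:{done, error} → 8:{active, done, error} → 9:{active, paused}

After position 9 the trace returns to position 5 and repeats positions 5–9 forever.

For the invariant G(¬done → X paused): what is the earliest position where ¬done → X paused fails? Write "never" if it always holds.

Check ¬done → X paused at each position in order: 0 ✓, 1 ✓, 2 ✓, 3 ✓, 4 ✓, 5 ✓.
At position 6 the labels are {active, paused} and the next position 7 has {done, error}, so ¬done → X paused is false there. This is the first violation.

6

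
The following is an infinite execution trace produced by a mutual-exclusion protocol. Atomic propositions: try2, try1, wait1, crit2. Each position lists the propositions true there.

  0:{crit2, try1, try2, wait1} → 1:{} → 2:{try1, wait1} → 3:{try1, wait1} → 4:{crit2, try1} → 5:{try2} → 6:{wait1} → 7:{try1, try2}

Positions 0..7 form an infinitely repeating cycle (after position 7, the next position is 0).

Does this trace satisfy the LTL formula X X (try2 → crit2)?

Holds

The position after 0 is 1; X (try2 → crit2) is true there.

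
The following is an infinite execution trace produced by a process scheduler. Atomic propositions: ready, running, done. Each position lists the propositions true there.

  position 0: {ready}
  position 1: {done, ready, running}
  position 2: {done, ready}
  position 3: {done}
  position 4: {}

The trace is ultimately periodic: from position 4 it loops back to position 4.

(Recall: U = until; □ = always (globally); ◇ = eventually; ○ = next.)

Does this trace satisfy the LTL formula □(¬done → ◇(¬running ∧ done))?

¬done → ◇(¬running ∧ done) must hold at every position from 0 onward. It fails at position 4, so □(¬done → ◇(¬running ∧ done)) is false.
Positions where ¬done holds: 0, 4.
Check ◇(¬running ∧ done) at each: 0→ok, 4→fails.

Does not hold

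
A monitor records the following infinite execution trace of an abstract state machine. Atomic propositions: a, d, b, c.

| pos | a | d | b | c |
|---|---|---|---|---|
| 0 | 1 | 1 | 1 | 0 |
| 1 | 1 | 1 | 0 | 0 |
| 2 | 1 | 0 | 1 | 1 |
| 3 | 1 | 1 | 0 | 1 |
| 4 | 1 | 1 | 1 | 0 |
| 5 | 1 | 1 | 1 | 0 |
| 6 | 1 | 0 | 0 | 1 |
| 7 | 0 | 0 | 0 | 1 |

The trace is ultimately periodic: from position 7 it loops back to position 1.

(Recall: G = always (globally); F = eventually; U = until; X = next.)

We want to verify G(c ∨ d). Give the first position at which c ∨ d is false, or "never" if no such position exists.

never

c ∨ d holds at every position 0..7, and those are all the positions the trace ever visits, so the invariant G(c ∨ d) is never violated.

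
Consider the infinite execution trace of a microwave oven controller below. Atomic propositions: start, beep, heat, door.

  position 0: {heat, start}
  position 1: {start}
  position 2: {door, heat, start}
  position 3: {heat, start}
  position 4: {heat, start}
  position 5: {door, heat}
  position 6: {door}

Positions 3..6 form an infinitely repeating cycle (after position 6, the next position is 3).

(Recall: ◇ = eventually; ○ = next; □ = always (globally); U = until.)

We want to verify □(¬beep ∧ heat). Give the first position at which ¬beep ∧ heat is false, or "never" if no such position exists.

Check ¬beep ∧ heat at each position in order: 0 ✓.
At position 1 the labels are {start}, so ¬beep ∧ heat is false there. This is the first violation.

1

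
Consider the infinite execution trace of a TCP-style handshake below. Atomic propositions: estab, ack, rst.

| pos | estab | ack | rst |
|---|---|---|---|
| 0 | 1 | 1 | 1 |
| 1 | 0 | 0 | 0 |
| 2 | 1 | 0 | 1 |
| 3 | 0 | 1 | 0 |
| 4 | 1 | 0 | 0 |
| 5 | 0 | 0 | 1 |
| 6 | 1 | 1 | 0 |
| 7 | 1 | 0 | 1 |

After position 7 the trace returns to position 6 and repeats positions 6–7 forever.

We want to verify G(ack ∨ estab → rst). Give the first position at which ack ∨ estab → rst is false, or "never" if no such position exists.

Check ack ∨ estab → rst at each position in order: 0 ✓, 1 ✓, 2 ✓.
At position 3 the labels are {ack}, so ack ∨ estab → rst is false there. This is the first violation.

3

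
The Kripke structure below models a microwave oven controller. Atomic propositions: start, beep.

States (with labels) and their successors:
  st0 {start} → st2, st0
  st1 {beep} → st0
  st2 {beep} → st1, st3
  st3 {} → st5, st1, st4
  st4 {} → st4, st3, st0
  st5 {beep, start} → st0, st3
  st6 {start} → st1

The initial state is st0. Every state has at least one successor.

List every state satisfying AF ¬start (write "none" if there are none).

{st1, st2, st3, st4, st6}

States satisfying ¬start: {st1, st2, st3, st4}.
States satisfying AF ¬start: {st1, st2, st3, st4, st6}.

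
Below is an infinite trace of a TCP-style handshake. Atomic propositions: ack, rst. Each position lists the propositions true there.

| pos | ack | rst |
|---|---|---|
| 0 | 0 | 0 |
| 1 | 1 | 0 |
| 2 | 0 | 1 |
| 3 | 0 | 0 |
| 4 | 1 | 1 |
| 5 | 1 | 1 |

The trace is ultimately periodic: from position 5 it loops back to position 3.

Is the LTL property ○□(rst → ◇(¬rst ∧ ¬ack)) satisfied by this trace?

The position after 0 is 1; □(rst → ◇(¬rst ∧ ¬ack)) is true there.

Yes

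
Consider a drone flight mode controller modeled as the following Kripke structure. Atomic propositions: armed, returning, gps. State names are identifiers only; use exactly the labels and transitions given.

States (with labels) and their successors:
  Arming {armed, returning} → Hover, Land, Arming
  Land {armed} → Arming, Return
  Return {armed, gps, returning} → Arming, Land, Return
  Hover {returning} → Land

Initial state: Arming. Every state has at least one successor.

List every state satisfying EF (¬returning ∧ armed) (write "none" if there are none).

States satisfying ¬returning ∧ armed: {Land}.
States satisfying EF (¬returning ∧ armed): {Arming, Land, Return, Hover}.

{Arming, Land, Return, Hover}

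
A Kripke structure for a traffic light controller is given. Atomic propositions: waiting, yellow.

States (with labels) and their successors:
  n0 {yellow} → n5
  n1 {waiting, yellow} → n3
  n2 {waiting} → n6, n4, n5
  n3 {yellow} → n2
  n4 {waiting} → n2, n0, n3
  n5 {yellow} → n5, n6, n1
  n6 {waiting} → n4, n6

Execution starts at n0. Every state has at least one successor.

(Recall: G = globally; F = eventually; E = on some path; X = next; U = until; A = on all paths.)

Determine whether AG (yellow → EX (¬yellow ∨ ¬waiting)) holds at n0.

States satisfying yellow → EX (¬yellow ∨ ¬waiting): {n0, n1, n2, n3, n4, n5, n6}.
States satisfying AG (yellow → EX (¬yellow ∨ ¬waiting)): {n0, n1, n2, n3, n4, n5, n6}.
Every state reachable from n0 satisfies yellow → EX (¬yellow ∨ ¬waiting).
n0 ∈ Sat(AG (yellow → EX (¬yellow ∨ ¬waiting))).

Yes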